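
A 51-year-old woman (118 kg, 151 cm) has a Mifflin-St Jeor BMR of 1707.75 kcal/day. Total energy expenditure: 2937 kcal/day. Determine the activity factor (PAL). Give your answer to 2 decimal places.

1.72

Activity factor = TEE ÷ BMR = 2937 ÷ 1707.75 = 1.72.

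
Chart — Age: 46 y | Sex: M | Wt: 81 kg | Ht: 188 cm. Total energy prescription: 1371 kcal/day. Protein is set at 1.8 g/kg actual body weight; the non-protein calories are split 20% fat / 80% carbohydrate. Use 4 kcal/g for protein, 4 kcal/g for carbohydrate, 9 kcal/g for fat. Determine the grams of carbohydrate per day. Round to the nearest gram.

158 g/day

Protein = 1.8 × 81 = 145.8 g → 145.8 × 4 = 583.2 kcal.
Non-protein calories = 1371 − 583.2 = 787.8 kcal.
Fat: 20% × 787.8 = 157.56 kcal; carbohydrate: 630.24 kcal.
Carbohydrate: 630.24 kcal ÷ 4 kcal/g = 157.56 g.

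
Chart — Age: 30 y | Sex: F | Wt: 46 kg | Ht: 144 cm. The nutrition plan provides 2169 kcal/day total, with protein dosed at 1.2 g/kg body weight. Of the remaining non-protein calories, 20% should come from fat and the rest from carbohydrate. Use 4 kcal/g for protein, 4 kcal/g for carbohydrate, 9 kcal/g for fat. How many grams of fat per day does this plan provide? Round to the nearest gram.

43 g/day

Protein = 1.2 × 46 = 55.2 g → 55.2 × 4 = 220.8 kcal.
Non-protein calories = 2169 − 220.8 = 1948.2 kcal.
Fat: 20% × 1948.2 = 389.64 kcal; carbohydrate: 1558.56 kcal.
Fat: 389.64 kcal ÷ 9 kcal/g = 43.2933 g.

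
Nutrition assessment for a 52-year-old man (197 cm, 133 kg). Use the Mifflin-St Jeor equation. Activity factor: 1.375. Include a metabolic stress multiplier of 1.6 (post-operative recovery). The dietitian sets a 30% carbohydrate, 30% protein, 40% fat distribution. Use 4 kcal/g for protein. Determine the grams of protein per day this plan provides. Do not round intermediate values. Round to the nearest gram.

381 g/day

Mifflin-St Jeor (male): BMR = 10(133) + 6.25(197) − 5(52) + 5 = 1330 + 1231.25 − 260 + 5 = 2306.25 kcal/day.
TEE = 2306.25 × 1.375 = 3171.0938 kcal/day.
With stress factor 1.6: 3171.0938 × 1.6 = 5073.75 kcal/day.
Protein energy = 30% × 5073.75 = 1522.125 kcal.
Protein = 1522.125 ÷ 4 kcal/g = 380.5313 g.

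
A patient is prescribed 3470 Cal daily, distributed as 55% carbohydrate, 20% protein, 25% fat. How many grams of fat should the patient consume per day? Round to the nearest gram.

Fat energy = 25% × 3470 = 867.5 kcal.
At 9 kcal/g: 867.5 ÷ 9 = 96.3889 g.

96 g/day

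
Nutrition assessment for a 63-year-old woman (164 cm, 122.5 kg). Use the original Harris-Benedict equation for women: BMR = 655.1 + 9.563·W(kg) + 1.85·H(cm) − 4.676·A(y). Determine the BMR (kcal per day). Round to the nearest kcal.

1835 kcal per day

Harris-Benedict: BMR = 655.1 + 9.563(122.5) + 1.85(164) − 4.676(63) = 1835.3795 kcal/day.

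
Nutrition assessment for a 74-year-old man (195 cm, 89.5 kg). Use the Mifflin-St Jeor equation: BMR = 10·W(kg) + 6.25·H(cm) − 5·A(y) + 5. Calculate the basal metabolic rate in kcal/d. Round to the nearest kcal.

1749 kcal/d

Mifflin-St Jeor (male): BMR = 10(89.5) + 6.25(195) − 5(74) + 5 = 895 + 1218.75 − 370 + 5 = 1748.75 kcal/day.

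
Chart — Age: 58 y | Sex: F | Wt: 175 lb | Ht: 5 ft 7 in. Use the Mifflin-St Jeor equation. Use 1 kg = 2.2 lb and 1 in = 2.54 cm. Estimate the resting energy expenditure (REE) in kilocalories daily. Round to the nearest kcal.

Convert to metric: weight = 175 ÷ 2.2 = 79.5455 kg; height = (5×12 + 7) × 2.54 = 67 × 2.54 = 170.18 cm.
Mifflin-St Jeor (female): BMR = 10(79.5455) + 6.25(170.18) − 5(58) − 161 = 795.4545 + 1063.625 − 290 − 161 = 1408.0795 kcal/day.

1408 kilocalories daily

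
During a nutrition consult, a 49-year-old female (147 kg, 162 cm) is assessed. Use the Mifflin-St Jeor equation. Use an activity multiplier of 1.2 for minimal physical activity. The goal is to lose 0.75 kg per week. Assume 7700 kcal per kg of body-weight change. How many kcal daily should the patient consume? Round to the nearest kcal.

1667 kcal daily

Mifflin-St Jeor (female): BMR = 10(147) + 6.25(162) − 5(49) − 161 = 1470 + 1012.5 − 245 − 161 = 2076.5 kcal/day.
TEE = 2076.5 × 1.2 = 2491.8 kcal/day.
Required daily deficit = 0.75 × 7700 ÷ 7 = 825 kcal/day.
Target intake = 2491.8 − 825 = 1666.8 kcal/day.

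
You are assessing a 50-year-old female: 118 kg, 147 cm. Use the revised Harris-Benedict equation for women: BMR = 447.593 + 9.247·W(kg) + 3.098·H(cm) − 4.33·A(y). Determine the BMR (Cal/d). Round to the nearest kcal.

Harris-Benedict: BMR = 447.593 + 9.247(118) + 3.098(147) − 4.33(50) = 1777.645 kcal/day.

1778 Cal/d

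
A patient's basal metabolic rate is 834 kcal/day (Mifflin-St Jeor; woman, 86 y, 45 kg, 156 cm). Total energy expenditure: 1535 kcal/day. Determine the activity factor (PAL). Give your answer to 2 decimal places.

1.84

Activity factor = TEE ÷ BMR = 1535 ÷ 834 = 1.841.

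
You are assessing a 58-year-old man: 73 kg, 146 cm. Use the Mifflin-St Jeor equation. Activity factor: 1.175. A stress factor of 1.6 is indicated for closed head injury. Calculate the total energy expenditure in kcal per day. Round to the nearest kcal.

2552 kcal per day

Mifflin-St Jeor (male): BMR = 10(73) + 6.25(146) − 5(58) + 5 = 730 + 912.5 − 290 + 5 = 1357.5 kcal/day.
TEE = BMR × activity factor = 1357.5 × 1.175 = 1595.0625 kcal/day.
Apply stress factor: 1595.0625 × 1.6 = 2552.1 kcal/day.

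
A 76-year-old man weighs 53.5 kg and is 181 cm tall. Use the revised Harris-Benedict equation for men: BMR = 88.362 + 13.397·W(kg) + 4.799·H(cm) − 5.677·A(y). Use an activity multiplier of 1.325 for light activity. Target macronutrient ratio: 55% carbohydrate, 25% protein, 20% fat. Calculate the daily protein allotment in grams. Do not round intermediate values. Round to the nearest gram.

103 g/day

Harris-Benedict: BMR = 88.362 + 13.397(53.5) + 4.799(181) − 5.677(76) = 1242.2685 kcal/day.
TEE = 1242.2685 × 1.325 = 1646.0058 kcal/day.
Protein energy = 25% × 1646.0058 = 411.5014 kcal.
Protein = 411.5014 ÷ 4 kcal/g = 102.8754 g.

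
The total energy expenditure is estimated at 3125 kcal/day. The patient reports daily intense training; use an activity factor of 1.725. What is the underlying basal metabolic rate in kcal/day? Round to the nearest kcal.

1812 kcal/day

BMR = TEE ÷ activity factor = 3125 ÷ 1.725 = 1811.5942 kcal/day.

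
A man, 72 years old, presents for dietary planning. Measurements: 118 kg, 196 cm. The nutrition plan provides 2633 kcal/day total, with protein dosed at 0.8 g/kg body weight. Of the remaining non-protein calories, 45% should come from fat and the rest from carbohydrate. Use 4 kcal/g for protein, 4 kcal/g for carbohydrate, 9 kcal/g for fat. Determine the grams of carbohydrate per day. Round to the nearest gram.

Protein = 0.8 × 118 = 94.4 g → 94.4 × 4 = 377.6 kcal.
Non-protein calories = 2633 − 377.6 = 2255.4 kcal.
Fat: 45% × 2255.4 = 1014.93 kcal; carbohydrate: 1240.47 kcal.
Carbohydrate: 1240.47 kcal ÷ 4 kcal/g = 310.1175 g.

310 g/day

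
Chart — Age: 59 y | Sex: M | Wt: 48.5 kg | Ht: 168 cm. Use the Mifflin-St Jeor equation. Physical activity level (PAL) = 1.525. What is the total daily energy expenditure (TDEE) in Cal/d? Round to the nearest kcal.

1899 Cal/d

Mifflin-St Jeor (male): BMR = 10(48.5) + 6.25(168) − 5(59) + 5 = 485 + 1050 − 295 + 5 = 1245 kcal/day.
TEE = BMR × activity factor = 1245 × 1.525 = 1898.625 kcal/day.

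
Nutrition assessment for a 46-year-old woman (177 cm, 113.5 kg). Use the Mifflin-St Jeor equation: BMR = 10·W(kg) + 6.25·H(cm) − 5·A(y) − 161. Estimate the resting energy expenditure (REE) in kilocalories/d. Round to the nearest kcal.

Mifflin-St Jeor (female): BMR = 10(113.5) + 6.25(177) − 5(46) − 161 = 1135 + 1106.25 − 230 − 161 = 1850.25 kcal/day.

1850 kilocalories/d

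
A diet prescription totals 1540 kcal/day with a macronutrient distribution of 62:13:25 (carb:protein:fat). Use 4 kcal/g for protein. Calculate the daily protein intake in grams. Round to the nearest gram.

Protein energy = 13% × 1540 = 200.2 kcal.
At 4 kcal/g: 200.2 ÷ 4 = 50.05 g.

50 g/day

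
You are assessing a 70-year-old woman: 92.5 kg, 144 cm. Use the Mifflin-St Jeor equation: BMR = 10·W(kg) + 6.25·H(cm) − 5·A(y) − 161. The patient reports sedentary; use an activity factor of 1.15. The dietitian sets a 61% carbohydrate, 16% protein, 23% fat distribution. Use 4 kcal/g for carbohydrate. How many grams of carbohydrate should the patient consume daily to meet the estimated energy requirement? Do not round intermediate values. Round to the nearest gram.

230 g/day

Mifflin-St Jeor (female): BMR = 10(92.5) + 6.25(144) − 5(70) − 161 = 925 + 900 − 350 − 161 = 1314 kcal/day.
TEE = 1314 × 1.15 = 1511.1 kcal/day.
Carbohydrate energy = 61% × 1511.1 = 921.771 kcal.
Carbohydrate = 921.771 ÷ 4 kcal/g = 230.4428 g.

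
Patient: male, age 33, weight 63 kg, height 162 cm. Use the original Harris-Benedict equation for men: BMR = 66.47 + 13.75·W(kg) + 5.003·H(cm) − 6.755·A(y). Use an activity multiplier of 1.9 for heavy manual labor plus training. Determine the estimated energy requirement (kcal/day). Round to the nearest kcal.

Harris-Benedict: BMR = 66.47 + 13.75(63) + 5.003(162) − 6.755(33) = 1520.291 kcal/day.
TEE = BMR × activity factor = 1520.291 × 1.9 = 2888.5529 kcal/day.

2889 kcal/day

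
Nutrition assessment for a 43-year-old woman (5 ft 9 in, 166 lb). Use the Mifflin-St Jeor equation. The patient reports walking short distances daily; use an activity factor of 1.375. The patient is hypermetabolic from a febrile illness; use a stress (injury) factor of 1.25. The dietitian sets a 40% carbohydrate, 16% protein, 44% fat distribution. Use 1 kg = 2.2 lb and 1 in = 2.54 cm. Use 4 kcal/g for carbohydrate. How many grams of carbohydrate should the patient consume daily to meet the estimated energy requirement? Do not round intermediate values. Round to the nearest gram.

253 g/day

Convert to metric: weight = 166 ÷ 2.2 = 75.4545 kg; height = (5×12 + 9) × 2.54 = 69 × 2.54 = 175.26 cm.
Mifflin-St Jeor (female): BMR = 10(75.4545) + 6.25(175.26) − 5(43) − 161 = 754.5455 + 1095.375 − 215 − 161 = 1473.9205 kcal/day.
TEE = 1473.9205 × 1.375 = 2026.6406 kcal/day.
With stress factor 1.25: 2026.6406 × 1.25 = 2533.3008 kcal/day.
Carbohydrate energy = 40% × 2533.3008 = 1013.3203 kcal.
Carbohydrate = 1013.3203 ÷ 4 kcal/g = 253.3301 g.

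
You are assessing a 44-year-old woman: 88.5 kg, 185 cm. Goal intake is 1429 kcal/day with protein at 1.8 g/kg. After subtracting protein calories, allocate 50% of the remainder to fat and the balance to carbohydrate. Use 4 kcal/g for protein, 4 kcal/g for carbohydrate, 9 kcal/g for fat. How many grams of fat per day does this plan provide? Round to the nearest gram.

Protein = 1.8 × 88.5 = 159.3 g → 159.3 × 4 = 637.2 kcal.
Non-protein calories = 1429 − 637.2 = 791.8 kcal.
Fat: 50% × 791.8 = 395.9 kcal; carbohydrate: 395.9 kcal.
Fat: 395.9 kcal ÷ 9 kcal/g = 43.9889 g.

44 g/day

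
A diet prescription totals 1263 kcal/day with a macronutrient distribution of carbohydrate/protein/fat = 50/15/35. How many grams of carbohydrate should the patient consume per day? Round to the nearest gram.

158 g/day

Carbohydrate energy = 50% × 1263 = 631.5 kcal.
At 4 kcal/g: 631.5 ÷ 4 = 157.875 g.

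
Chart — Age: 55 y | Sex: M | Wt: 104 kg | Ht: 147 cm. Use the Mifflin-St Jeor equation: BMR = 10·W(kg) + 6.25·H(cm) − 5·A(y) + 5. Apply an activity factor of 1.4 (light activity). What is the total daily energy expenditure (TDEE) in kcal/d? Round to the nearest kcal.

Mifflin-St Jeor (male): BMR = 10(104) + 6.25(147) − 5(55) + 5 = 1040 + 918.75 − 275 + 5 = 1688.75 kcal/day.
TEE = BMR × activity factor = 1688.75 × 1.4 = 2364.25 kcal/day.

2364 kcal/d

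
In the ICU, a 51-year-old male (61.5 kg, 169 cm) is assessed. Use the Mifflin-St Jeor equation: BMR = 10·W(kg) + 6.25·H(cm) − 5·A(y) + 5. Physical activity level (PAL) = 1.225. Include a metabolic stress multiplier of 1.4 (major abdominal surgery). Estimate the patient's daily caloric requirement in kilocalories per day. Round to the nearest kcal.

2437 kilocalories per day

Mifflin-St Jeor (male): BMR = 10(61.5) + 6.25(169) − 5(51) + 5 = 615 + 1056.25 − 255 + 5 = 1421.25 kcal/day.
TEE = BMR × activity factor = 1421.25 × 1.225 = 1741.0313 kcal/day.
Apply stress factor: 1741.0313 × 1.4 = 2437.4438 kcal/day.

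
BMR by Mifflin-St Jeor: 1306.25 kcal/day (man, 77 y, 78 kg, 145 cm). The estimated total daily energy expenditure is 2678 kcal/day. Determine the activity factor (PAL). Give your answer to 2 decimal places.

Activity factor = TEE ÷ BMR = 2678 ÷ 1306.25 = 2.05.

2.05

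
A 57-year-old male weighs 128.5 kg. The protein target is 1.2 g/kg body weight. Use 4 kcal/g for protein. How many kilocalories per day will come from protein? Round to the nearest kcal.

617 kcal/day

Protein = 1.2 g/kg × 128.5 kg = 154.2 g/day.
Protein energy = 154.2 g × 4 kcal/g = 616.8 kcal/day.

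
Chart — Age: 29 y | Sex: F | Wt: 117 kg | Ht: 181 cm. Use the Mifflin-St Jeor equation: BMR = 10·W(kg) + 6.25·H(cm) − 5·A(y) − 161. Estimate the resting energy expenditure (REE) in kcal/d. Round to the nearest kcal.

Mifflin-St Jeor (female): BMR = 10(117) + 6.25(181) − 5(29) − 161 = 1170 + 1131.25 − 145 − 161 = 1995.25 kcal/day.

1995 kcal/d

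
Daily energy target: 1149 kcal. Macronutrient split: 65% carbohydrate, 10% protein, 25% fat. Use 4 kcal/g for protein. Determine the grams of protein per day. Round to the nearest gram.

Protein energy = 10% × 1149 = 114.9 kcal.
At 4 kcal/g: 114.9 ÷ 4 = 28.725 g.

29 g/day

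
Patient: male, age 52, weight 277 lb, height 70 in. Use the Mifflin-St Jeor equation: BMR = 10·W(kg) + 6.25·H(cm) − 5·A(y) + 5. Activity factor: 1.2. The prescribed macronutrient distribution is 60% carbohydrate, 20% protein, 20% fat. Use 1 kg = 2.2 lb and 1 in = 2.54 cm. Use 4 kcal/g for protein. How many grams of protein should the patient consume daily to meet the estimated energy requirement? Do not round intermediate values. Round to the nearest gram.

127 g/day

Convert to metric: weight = 277 ÷ 2.2 = 125.9091 kg; height = 70 × 2.54 = 177.8 cm.
Mifflin-St Jeor (male): BMR = 10(125.9091) + 6.25(177.8) − 5(52) + 5 = 1259.0909 + 1111.25 − 260 + 5 = 2115.3409 kcal/day.
TEE = 2115.3409 × 1.2 = 2538.4091 kcal/day.
Protein energy = 20% × 2538.4091 = 507.6818 kcal.
Protein = 507.6818 ÷ 4 kcal/g = 126.9205 g.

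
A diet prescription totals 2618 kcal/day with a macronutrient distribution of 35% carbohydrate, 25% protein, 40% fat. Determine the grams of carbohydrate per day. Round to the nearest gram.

229 g/day

Carbohydrate energy = 35% × 2618 = 916.3 kcal.
At 4 kcal/g: 916.3 ÷ 4 = 229.075 g.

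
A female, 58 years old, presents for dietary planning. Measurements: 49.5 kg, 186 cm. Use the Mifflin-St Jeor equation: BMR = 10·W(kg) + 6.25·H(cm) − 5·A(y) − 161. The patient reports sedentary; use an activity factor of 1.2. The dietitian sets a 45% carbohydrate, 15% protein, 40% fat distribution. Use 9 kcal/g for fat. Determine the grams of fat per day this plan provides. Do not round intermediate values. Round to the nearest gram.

Mifflin-St Jeor (female): BMR = 10(49.5) + 6.25(186) − 5(58) − 161 = 495 + 1162.5 − 290 − 161 = 1206.5 kcal/day.
TEE = 1206.5 × 1.2 = 1447.8 kcal/day.
Fat energy = 40% × 1447.8 = 579.12 kcal.
Fat = 579.12 ÷ 9 kcal/g = 64.3467 g.

64 g/day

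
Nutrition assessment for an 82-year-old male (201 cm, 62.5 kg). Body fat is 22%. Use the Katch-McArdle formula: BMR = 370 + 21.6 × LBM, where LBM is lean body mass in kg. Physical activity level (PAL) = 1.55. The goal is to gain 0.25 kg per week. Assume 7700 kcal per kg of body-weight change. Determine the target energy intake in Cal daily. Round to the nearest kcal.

2481 Cal daily

LBM = 62.5 × (1 − 0.22) = 48.75 kg. Katch-McArdle: BMR = 370 + 21.6 × 48.75 = 1423 kcal/day.
TEE = 1423 × 1.55 = 2205.65 kcal/day.
Required daily surplus = 0.25 × 7700 ÷ 7 = 275 kcal/day.
Target intake = 2205.65 + 275 = 2480.65 kcal/day.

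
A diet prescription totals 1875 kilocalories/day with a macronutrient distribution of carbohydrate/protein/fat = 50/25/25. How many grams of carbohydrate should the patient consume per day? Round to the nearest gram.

Carbohydrate energy = 50% × 1875 = 937.5 kcal.
At 4 kcal/g: 937.5 ÷ 4 = 234.375 g.

234 g/day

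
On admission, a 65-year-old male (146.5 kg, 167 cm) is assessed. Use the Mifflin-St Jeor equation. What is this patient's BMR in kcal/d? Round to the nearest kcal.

Mifflin-St Jeor (male): BMR = 10(146.5) + 6.25(167) − 5(65) + 5 = 1465 + 1043.75 − 325 + 5 = 2188.75 kcal/day.

2189 kcal/d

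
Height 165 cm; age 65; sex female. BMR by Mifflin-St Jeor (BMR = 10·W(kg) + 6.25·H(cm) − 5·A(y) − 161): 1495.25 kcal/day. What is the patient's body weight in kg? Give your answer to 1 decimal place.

95.0 kg

1495.25 = 10·W + 6.25(165) − 5(65) − 161
10·W = 1495.25 − 545.25 = 950, so W = 95 kg.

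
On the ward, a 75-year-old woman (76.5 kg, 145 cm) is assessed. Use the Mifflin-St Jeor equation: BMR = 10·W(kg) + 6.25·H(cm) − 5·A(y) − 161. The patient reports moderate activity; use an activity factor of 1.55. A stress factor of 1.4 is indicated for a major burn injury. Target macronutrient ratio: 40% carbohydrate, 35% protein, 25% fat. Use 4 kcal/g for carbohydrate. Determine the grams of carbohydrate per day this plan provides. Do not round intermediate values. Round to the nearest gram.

Mifflin-St Jeor (female): BMR = 10(76.5) + 6.25(145) − 5(75) − 161 = 765 + 906.25 − 375 − 161 = 1135.25 kcal/day.
TEE = 1135.25 × 1.55 = 1759.6375 kcal/day.
With stress factor 1.4: 1759.6375 × 1.4 = 2463.4925 kcal/day.
Carbohydrate energy = 40% × 2463.4925 = 985.397 kcal.
Carbohydrate = 985.397 ÷ 4 kcal/g = 246.3493 g.

246 g/day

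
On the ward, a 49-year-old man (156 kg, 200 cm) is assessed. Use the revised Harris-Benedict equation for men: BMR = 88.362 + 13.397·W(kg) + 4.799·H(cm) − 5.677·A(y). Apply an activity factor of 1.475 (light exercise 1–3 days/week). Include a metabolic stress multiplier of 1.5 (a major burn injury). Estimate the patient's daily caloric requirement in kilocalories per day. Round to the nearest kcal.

Harris-Benedict: BMR = 88.362 + 13.397(156) + 4.799(200) − 5.677(49) = 2859.921 kcal/day.
TEE = BMR × activity factor = 2859.921 × 1.475 = 4218.3835 kcal/day.
Apply stress factor: 4218.3835 × 1.5 = 6327.5752 kcal/day.

6328 kilocalories per day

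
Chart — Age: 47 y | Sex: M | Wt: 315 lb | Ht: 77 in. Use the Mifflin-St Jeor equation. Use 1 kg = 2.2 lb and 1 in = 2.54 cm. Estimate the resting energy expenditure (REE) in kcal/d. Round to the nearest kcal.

Convert to metric: weight = 315 ÷ 2.2 = 143.1818 kg; height = 77 × 2.54 = 195.58 cm.
Mifflin-St Jeor (male): BMR = 10(143.1818) + 6.25(195.58) − 5(47) + 5 = 1431.8182 + 1222.375 − 235 + 5 = 2424.1932 kcal/day.

2424 kcal/d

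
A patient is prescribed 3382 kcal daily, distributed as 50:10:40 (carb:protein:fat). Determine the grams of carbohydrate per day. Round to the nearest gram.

Carbohydrate energy = 50% × 3382 = 1691 kcal.
At 4 kcal/g: 1691 ÷ 4 = 422.75 g.

423 g/day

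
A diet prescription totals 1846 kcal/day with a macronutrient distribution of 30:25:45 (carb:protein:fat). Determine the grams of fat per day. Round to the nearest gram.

92 g/day

Fat energy = 45% × 1846 = 830.7 kcal.
At 9 kcal/g: 830.7 ÷ 9 = 92.3 g.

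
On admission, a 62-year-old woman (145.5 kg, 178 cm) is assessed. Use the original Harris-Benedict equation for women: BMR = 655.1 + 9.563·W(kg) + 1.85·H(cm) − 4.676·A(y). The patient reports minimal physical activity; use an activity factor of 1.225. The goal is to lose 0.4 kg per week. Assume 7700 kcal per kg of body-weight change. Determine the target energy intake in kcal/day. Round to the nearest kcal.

Harris-Benedict: BMR = 655.1 + 9.563(145.5) + 1.85(178) − 4.676(62) = 2085.9045 kcal/day.
TEE = 2085.9045 × 1.225 = 2555.233 kcal/day.
Required daily deficit = 0.4 × 7700 ÷ 7 = 440 kcal/day.
Target intake = 2555.233 − 440 = 2115.233 kcal/day.

2115 kcal/day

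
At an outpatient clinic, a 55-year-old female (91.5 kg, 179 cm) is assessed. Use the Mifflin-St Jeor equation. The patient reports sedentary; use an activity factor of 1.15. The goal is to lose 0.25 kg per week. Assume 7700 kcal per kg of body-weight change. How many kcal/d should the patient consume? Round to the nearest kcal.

1562 kcal/d

Mifflin-St Jeor (female): BMR = 10(91.5) + 6.25(179) − 5(55) − 161 = 915 + 1118.75 − 275 − 161 = 1597.75 kcal/day.
TEE = 1597.75 × 1.15 = 1837.4125 kcal/day.
Required daily deficit = 0.25 × 7700 ÷ 7 = 275 kcal/day.
Target intake = 1837.4125 − 275 = 1562.4125 kcal/day.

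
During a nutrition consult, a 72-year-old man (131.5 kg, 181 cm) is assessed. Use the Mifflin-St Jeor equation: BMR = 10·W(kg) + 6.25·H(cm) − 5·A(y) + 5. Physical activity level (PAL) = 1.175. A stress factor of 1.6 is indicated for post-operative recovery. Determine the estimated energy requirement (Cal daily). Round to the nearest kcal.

Mifflin-St Jeor (male): BMR = 10(131.5) + 6.25(181) − 5(72) + 5 = 1315 + 1131.25 − 360 + 5 = 2091.25 kcal/day.
TEE = BMR × activity factor = 2091.25 × 1.175 = 2457.2188 kcal/day.
Apply stress factor: 2457.2188 × 1.6 = 3931.55 kcal/day.

3932 Cal daily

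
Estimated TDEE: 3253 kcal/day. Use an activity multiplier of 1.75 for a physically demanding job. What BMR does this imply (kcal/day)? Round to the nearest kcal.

BMR = TEE ÷ activity factor = 3253 ÷ 1.75 = 1858.8571 kcal/day.

1859 kcal/day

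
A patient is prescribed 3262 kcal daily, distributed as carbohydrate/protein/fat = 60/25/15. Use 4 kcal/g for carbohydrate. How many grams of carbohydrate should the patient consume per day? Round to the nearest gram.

Carbohydrate energy = 60% × 3262 = 1957.2 kcal.
At 4 kcal/g: 1957.2 ÷ 4 = 489.3 g.

489 g/day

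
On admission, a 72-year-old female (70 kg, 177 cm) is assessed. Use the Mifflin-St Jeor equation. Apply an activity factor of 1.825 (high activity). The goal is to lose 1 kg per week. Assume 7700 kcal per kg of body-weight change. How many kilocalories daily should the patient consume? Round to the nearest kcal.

Mifflin-St Jeor (female): BMR = 10(70) + 6.25(177) − 5(72) − 161 = 700 + 1106.25 − 360 − 161 = 1285.25 kcal/day.
TEE = 1285.25 × 1.825 = 2345.5813 kcal/day.
Required daily deficit = 1 × 7700 ÷ 7 = 1100 kcal/day.
Target intake = 2345.5813 − 1100 = 1245.5813 kcal/day.

1246 kilocalories daily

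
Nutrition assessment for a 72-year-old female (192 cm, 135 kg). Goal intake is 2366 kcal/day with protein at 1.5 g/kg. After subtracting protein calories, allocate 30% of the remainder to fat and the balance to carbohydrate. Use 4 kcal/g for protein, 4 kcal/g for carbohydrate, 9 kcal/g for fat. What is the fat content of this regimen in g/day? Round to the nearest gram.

Protein = 1.5 × 135 = 202.5 g → 202.5 × 4 = 810 kcal.
Non-protein calories = 2366 − 810 = 1556 kcal.
Fat: 30% × 1556 = 466.8 kcal; carbohydrate: 1089.2 kcal.
Fat: 466.8 kcal ÷ 9 kcal/g = 51.8667 g.

52 g/day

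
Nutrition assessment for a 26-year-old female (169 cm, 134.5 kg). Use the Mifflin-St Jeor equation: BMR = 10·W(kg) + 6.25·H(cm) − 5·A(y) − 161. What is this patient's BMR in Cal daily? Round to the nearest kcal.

2110 Cal daily

Mifflin-St Jeor (female): BMR = 10(134.5) + 6.25(169) − 5(26) − 161 = 1345 + 1056.25 − 130 − 161 = 2110.25 kcal/day.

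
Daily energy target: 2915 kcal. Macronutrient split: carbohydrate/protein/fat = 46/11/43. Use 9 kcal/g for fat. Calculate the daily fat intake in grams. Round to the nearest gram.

Fat energy = 43% × 2915 = 1253.45 kcal.
At 9 kcal/g: 1253.45 ÷ 9 = 139.2722 g.

139 g/day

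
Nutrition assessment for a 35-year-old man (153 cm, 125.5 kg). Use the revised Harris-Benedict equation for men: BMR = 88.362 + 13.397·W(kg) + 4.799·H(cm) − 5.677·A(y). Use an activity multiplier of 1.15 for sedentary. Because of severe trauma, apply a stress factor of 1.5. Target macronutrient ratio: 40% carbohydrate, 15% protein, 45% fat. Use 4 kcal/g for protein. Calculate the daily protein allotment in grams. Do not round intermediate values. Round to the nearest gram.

149 g/day

Harris-Benedict: BMR = 88.362 + 13.397(125.5) + 4.799(153) − 5.677(35) = 2305.2375 kcal/day.
TEE = 2305.2375 × 1.15 = 2651.0231 kcal/day.
With stress factor 1.5: 2651.0231 × 1.5 = 3976.5347 kcal/day.
Protein energy = 15% × 3976.5347 = 596.4802 kcal.
Protein = 596.4802 ÷ 4 kcal/g = 149.1201 g.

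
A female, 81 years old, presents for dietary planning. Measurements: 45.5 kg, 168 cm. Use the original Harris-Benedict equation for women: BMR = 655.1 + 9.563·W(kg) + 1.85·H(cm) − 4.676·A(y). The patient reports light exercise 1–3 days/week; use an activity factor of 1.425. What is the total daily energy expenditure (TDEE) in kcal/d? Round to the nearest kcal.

1457 kcal/d

Harris-Benedict: BMR = 655.1 + 9.563(45.5) + 1.85(168) − 4.676(81) = 1022.2605 kcal/day.
TEE = BMR × activity factor = 1022.2605 × 1.425 = 1456.7212 kcal/day.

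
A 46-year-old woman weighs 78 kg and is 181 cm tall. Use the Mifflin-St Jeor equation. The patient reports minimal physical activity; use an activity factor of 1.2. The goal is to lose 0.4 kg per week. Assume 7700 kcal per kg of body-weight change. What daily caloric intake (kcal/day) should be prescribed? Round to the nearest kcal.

Mifflin-St Jeor (female): BMR = 10(78) + 6.25(181) − 5(46) − 161 = 780 + 1131.25 − 230 − 161 = 1520.25 kcal/day.
TEE = 1520.25 × 1.2 = 1824.3 kcal/day.
Required daily deficit = 0.4 × 7700 ÷ 7 = 440 kcal/day.
Target intake = 1824.3 − 440 = 1384.3 kcal/day.

1384 kcal/day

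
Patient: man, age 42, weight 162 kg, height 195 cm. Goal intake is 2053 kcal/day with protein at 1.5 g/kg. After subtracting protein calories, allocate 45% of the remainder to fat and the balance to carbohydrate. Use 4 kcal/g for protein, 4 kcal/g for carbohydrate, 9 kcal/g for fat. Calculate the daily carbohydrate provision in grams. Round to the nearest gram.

Protein = 1.5 × 162 = 243 g → 243 × 4 = 972 kcal.
Non-protein calories = 2053 − 972 = 1081 kcal.
Fat: 45% × 1081 = 486.45 kcal; carbohydrate: 594.55 kcal.
Carbohydrate: 594.55 kcal ÷ 4 kcal/g = 148.6375 g.

149 g/day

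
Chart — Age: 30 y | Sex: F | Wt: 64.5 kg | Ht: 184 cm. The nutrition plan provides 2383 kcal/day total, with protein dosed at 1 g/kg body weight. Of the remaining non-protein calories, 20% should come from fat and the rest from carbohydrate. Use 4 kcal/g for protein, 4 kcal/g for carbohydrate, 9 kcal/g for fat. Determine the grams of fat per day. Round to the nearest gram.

Protein = 1 × 64.5 = 64.5 g → 64.5 × 4 = 258 kcal.
Non-protein calories = 2383 − 258 = 2125 kcal.
Fat: 20% × 2125 = 425 kcal; carbohydrate: 1700 kcal.
Fat: 425 kcal ÷ 9 kcal/g = 47.2222 g.

47 g/day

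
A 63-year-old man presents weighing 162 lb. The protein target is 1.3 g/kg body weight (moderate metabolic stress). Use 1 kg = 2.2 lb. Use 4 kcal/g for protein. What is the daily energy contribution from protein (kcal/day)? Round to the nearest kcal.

Weight in kg = 162 ÷ 2.2 = 73.6364 kg.
Protein = 1.3 g/kg × 73.6364 kg = 95.7273 g/day.
Protein energy = 95.7273 g × 4 kcal/g = 382.9091 kcal/day.

383 kcal/day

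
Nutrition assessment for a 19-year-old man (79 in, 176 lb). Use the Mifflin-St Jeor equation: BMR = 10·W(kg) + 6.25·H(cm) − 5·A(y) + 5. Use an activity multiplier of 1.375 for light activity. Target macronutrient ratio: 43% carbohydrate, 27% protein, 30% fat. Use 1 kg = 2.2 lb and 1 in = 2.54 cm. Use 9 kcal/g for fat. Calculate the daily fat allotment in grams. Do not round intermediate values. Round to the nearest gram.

Convert to metric: weight = 176 ÷ 2.2 = 80 kg; height = 79 × 2.54 = 200.66 cm.
Mifflin-St Jeor (male): BMR = 10(80) + 6.25(200.66) − 5(19) + 5 = 800 + 1254.125 − 95 + 5 = 1964.125 kcal/day.
TEE = 1964.125 × 1.375 = 2700.6719 kcal/day.
Fat energy = 30% × 2700.6719 = 810.2016 kcal.
Fat = 810.2016 ÷ 9 kcal/g = 90.0224 g.

90 g/day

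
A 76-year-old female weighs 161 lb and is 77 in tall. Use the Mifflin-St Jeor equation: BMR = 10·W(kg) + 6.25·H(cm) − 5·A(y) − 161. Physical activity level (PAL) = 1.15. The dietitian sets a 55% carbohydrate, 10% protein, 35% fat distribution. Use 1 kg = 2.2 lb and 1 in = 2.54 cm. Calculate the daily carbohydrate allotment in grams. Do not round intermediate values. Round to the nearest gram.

Convert to metric: weight = 161 ÷ 2.2 = 73.1818 kg; height = 77 × 2.54 = 195.58 cm.
Mifflin-St Jeor (female): BMR = 10(73.1818) + 6.25(195.58) − 5(76) − 161 = 731.8182 + 1222.375 − 380 − 161 = 1413.1932 kcal/day.
TEE = 1413.1932 × 1.15 = 1625.1722 kcal/day.
Carbohydrate energy = 55% × 1625.1722 = 893.8447 kcal.
Carbohydrate = 893.8447 ÷ 4 kcal/g = 223.4612 g.

223 g/day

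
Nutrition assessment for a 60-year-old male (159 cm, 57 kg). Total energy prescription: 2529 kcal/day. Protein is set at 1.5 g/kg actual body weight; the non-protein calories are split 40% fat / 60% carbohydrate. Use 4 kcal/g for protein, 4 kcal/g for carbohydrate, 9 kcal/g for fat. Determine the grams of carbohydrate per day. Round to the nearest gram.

328 g/day

Protein = 1.5 × 57 = 85.5 g → 85.5 × 4 = 342 kcal.
Non-protein calories = 2529 − 342 = 2187 kcal.
Fat: 40% × 2187 = 874.8 kcal; carbohydrate: 1312.2 kcal.
Carbohydrate: 1312.2 kcal ÷ 4 kcal/g = 328.05 g.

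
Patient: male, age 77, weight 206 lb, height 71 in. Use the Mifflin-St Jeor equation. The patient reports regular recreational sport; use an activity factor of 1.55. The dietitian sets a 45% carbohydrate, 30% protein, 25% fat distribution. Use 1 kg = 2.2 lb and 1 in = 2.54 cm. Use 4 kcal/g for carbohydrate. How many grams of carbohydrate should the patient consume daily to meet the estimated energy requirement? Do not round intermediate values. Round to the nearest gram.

Convert to metric: weight = 206 ÷ 2.2 = 93.6364 kg; height = 71 × 2.54 = 180.34 cm.
Mifflin-St Jeor (male): BMR = 10(93.6364) + 6.25(180.34) − 5(77) + 5 = 936.3636 + 1127.125 − 385 + 5 = 1683.4886 kcal/day.
TEE = 1683.4886 × 1.55 = 2609.4074 kcal/day.
Carbohydrate energy = 45% × 2609.4074 = 1174.2333 kcal.
Carbohydrate = 1174.2333 ÷ 4 kcal/g = 293.5583 g.

294 g/day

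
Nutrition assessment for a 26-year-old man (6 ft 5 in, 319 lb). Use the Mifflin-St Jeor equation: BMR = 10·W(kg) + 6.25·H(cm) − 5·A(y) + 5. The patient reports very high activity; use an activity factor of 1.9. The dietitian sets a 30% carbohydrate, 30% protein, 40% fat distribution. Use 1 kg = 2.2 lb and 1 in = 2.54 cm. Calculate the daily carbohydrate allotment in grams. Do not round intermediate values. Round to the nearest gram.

Convert to metric: weight = 319 ÷ 2.2 = 145 kg; height = (6×12 + 5) × 2.54 = 77 × 2.54 = 195.58 cm.
Mifflin-St Jeor (male): BMR = 10(145) + 6.25(195.58) − 5(26) + 5 = 1450 + 1222.375 − 130 + 5 = 2547.375 kcal/day.
TEE = 2547.375 × 1.9 = 4840.0125 kcal/day.
Carbohydrate energy = 30% × 4840.0125 = 1452.0038 kcal.
Carbohydrate = 1452.0038 ÷ 4 kcal/g = 363.0009 g.

363 g/day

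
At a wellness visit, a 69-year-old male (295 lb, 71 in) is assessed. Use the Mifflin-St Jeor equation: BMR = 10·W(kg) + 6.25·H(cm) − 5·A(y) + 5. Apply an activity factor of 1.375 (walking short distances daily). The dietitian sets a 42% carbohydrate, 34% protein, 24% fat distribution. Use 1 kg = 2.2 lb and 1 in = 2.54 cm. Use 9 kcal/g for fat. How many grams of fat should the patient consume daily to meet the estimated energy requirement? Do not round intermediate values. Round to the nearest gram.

78 g/day

Convert to metric: weight = 295 ÷ 2.2 = 134.0909 kg; height = 71 × 2.54 = 180.34 cm.
Mifflin-St Jeor (male): BMR = 10(134.0909) + 6.25(180.34) − 5(69) + 5 = 1340.9091 + 1127.125 − 345 + 5 = 2128.0341 kcal/day.
TEE = 2128.0341 × 1.375 = 2926.0469 kcal/day.
Fat energy = 24% × 2926.0469 = 702.2513 kcal.
Fat = 702.2513 ÷ 9 kcal/g = 78.0279 g.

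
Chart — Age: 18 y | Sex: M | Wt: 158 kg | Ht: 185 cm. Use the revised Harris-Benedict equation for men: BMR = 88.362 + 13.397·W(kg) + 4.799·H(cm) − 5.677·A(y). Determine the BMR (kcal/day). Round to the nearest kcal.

2991 kcal/day

Harris-Benedict: BMR = 88.362 + 13.397(158) + 4.799(185) − 5.677(18) = 2990.717 kcal/day.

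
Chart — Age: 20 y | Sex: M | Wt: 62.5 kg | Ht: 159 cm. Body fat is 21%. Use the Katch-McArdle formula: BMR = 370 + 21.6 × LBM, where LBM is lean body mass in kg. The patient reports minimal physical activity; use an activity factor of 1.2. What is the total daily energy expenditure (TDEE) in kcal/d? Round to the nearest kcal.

LBM = 62.5 × (1 − 0.21) = 49.375 kg. Katch-McArdle: BMR = 370 + 21.6 × 49.375 = 1436.5 kcal/day.
TEE = BMR × activity factor = 1436.5 × 1.2 = 1723.8 kcal/day.

1724 kcal/d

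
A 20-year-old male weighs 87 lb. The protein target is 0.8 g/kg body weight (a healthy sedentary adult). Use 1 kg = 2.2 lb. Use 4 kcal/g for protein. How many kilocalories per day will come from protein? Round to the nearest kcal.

127 kcal/day

Weight in kg = 87 ÷ 2.2 = 39.5455 kg.
Protein = 0.8 g/kg × 39.5455 kg = 31.6364 g/day.
Protein energy = 31.6364 g × 4 kcal/g = 126.5455 kcal/day.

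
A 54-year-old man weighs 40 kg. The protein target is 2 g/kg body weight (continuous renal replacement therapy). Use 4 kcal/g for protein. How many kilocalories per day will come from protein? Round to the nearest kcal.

320 kcal/day

Protein = 2 g/kg × 40 kg = 80 g/day.
Protein energy = 80 g × 4 kcal/g = 320 kcal/day.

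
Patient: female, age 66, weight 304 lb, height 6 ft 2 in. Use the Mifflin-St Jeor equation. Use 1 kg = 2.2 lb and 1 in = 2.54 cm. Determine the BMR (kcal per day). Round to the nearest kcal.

2066 kcal per day

Convert to metric: weight = 304 ÷ 2.2 = 138.1818 kg; height = (6×12 + 2) × 2.54 = 74 × 2.54 = 187.96 cm.
Mifflin-St Jeor (female): BMR = 10(138.1818) + 6.25(187.96) − 5(66) − 161 = 1381.8182 + 1174.75 − 330 − 161 = 2065.5682 kcal/day.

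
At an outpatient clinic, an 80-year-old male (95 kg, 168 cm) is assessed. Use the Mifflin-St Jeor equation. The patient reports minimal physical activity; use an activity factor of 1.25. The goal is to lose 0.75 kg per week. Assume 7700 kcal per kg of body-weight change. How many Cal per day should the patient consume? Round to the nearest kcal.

Mifflin-St Jeor (male): BMR = 10(95) + 6.25(168) − 5(80) + 5 = 950 + 1050 − 400 + 5 = 1605 kcal/day.
TEE = 1605 × 1.25 = 2006.25 kcal/day.
Required daily deficit = 0.75 × 7700 ÷ 7 = 825 kcal/day.
Target intake = 2006.25 − 825 = 1181.25 kcal/day.

1181 Cal per day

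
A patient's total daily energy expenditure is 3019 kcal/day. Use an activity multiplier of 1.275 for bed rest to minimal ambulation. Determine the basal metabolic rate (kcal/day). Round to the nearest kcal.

BMR = TEE ÷ activity factor = 3019 ÷ 1.275 = 2367.8431 kcal/day.

2368 kcal/day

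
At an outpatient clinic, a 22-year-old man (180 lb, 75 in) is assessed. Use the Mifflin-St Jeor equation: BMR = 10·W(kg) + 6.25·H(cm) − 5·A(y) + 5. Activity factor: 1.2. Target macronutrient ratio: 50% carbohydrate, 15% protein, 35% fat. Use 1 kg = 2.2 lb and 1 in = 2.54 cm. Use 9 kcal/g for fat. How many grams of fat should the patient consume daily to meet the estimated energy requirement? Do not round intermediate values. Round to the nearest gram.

Convert to metric: weight = 180 ÷ 2.2 = 81.8182 kg; height = 75 × 2.54 = 190.5 cm.
Mifflin-St Jeor (male): BMR = 10(81.8182) + 6.25(190.5) − 5(22) + 5 = 818.1818 + 1190.625 − 110 + 5 = 1903.8068 kcal/day.
TEE = 1903.8068 × 1.2 = 2284.5682 kcal/day.
Fat energy = 35% × 2284.5682 = 799.5989 kcal.
Fat = 799.5989 ÷ 9 kcal/g = 88.8443 g.

89 g/day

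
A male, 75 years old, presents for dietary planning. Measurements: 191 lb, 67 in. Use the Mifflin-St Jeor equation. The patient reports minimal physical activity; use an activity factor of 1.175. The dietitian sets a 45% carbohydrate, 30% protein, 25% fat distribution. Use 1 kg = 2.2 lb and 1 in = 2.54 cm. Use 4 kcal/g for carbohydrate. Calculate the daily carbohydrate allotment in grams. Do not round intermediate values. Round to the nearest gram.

206 g/day

Convert to metric: weight = 191 ÷ 2.2 = 86.8182 kg; height = 67 × 2.54 = 170.18 cm.
Mifflin-St Jeor (male): BMR = 10(86.8182) + 6.25(170.18) − 5(75) + 5 = 868.1818 + 1063.625 − 375 + 5 = 1561.8068 kcal/day.
TEE = 1561.8068 × 1.175 = 1835.123 kcal/day.
Carbohydrate energy = 45% × 1835.123 = 825.8054 kcal.
Carbohydrate = 825.8054 ÷ 4 kcal/g = 206.4513 g.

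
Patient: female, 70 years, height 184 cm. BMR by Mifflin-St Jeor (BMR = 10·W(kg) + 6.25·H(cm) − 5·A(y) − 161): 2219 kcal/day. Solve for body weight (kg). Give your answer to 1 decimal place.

158.0 kg

2219 = 10·W + 6.25(184) − 5(70) − 161
10·W = 2219 − 639 = 1580, so W = 158 kg.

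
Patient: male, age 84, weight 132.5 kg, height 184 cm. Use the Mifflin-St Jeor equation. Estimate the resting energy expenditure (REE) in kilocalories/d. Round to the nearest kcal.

2060 kilocalories/d

Mifflin-St Jeor (male): BMR = 10(132.5) + 6.25(184) − 5(84) + 5 = 1325 + 1150 − 420 + 5 = 2060 kcal/day.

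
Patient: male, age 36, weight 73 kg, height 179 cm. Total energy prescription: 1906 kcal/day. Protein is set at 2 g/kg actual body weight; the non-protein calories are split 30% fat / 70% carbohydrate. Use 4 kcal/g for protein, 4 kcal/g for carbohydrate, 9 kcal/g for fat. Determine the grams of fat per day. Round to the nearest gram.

44 g/day

Protein = 2 × 73 = 146 g → 146 × 4 = 584 kcal.
Non-protein calories = 1906 − 584 = 1322 kcal.
Fat: 30% × 1322 = 396.6 kcal; carbohydrate: 925.4 kcal.
Fat: 396.6 kcal ÷ 9 kcal/g = 44.0667 g.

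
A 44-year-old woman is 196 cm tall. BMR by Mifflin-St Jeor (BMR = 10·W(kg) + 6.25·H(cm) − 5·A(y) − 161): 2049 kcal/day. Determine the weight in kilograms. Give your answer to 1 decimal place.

2049 = 10·W + 6.25(196) − 5(44) − 161
10·W = 2049 − 844 = 1205, so W = 120.5 kg.

120.5 kg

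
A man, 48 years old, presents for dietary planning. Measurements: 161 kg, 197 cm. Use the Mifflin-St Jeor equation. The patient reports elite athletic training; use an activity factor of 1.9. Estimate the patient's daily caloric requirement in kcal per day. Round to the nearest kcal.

Mifflin-St Jeor (male): BMR = 10(161) + 6.25(197) − 5(48) + 5 = 1610 + 1231.25 − 240 + 5 = 2606.25 kcal/day.
TEE = BMR × activity factor = 2606.25 × 1.9 = 4951.875 kcal/day.

4952 kcal per day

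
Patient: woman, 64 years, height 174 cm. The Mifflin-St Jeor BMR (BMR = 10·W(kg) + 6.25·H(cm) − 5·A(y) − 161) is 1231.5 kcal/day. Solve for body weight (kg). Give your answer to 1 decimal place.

62.5 kg

1231.5 = 10·W + 6.25(174) − 5(64) − 161
10·W = 1231.5 − 606.5 = 625, so W = 62.5 kg.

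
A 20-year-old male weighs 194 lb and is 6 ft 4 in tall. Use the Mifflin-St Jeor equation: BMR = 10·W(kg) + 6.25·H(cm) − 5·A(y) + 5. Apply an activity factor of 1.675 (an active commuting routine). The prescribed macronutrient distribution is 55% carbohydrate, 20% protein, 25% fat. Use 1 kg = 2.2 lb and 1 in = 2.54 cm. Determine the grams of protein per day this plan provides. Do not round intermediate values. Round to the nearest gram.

Convert to metric: weight = 194 ÷ 2.2 = 88.1818 kg; height = (6×12 + 4) × 2.54 = 76 × 2.54 = 193.04 cm.
Mifflin-St Jeor (male): BMR = 10(88.1818) + 6.25(193.04) − 5(20) + 5 = 881.8182 + 1206.5 − 100 + 5 = 1993.3182 kcal/day.
TEE = 1993.3182 × 1.675 = 3338.808 kcal/day.
Protein energy = 20% × 3338.808 = 667.7616 kcal.
Protein = 667.7616 ÷ 4 kcal/g = 166.9404 g.

167 g/day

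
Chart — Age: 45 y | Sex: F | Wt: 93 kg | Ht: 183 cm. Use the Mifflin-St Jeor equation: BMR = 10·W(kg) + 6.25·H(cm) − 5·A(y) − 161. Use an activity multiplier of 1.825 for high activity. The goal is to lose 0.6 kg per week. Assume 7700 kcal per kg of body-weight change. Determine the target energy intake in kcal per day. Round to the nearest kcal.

Mifflin-St Jeor (female): BMR = 10(93) + 6.25(183) − 5(45) − 161 = 930 + 1143.75 − 225 − 161 = 1687.75 kcal/day.
TEE = 1687.75 × 1.825 = 3080.1438 kcal/day.
Required daily deficit = 0.6 × 7700 ÷ 7 = 660 kcal/day.
Target intake = 3080.1438 − 660 = 2420.1438 kcal/day.

2420 kcal per day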